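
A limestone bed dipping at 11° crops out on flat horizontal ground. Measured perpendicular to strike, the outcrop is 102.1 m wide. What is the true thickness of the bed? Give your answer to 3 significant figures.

True thickness t = w · sin(dip) = 102.1 × sin 11°
t = 102.1 × 0.1908 = 19.482 m

19.5 m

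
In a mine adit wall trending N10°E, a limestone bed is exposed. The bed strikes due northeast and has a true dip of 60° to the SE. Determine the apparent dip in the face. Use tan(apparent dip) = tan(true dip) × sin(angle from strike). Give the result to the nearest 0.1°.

The strike is due northeast and the section trends N10°E; the acute angle between them is β = 35°.
tan(apparent dip) = tan 60° · sin 35° = 0.9935
α = arctan(0.9935) = 44.81°

44.8°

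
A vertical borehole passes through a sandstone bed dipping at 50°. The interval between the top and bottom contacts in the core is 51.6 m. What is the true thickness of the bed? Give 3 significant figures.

True thickness t = h · cos(dip) = 51.6 × cos 50°
t = 51.6 × 0.6428 = 33.168 m

33.2 m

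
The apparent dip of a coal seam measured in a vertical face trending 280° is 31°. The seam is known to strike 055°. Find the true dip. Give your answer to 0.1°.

40.4°

β = acute angle between strike 055° and section 280° = 45°.
tan(true dip) = tan 31° / sin 45° = 0.8497
true dip = arctan 0.8497 = 40.36°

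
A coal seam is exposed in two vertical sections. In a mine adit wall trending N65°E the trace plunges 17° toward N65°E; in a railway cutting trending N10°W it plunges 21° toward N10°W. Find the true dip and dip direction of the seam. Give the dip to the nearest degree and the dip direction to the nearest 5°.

true dip 24°, dip direction 020°

Each apparent-dip line lies in the plane. As unit vectors (x east, y north, z up), v₁ plunges 17°→N65°E and v₂ plunges 21°→N10°W.
n = v₁ × v₂ = (0.124, 0.358, 0.862) (taken with n_z > 0).
tan δ = √(n_x²+n_y²)/n_z = 0.379/0.862, so δ = 23.7°.
The horizontal component of n points toward azimuth atan2(n_x, n_y) = 19°, the dip direction.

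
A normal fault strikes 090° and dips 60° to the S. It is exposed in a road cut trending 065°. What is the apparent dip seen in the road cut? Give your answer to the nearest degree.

The strike is 090° and the section trends 065°; the acute angle between them is β = 25°.
tan(apparent dip) = tan 60° · sin 25° = 0.7320
apparent dip = arctan 0.7320 = 36.20°

36°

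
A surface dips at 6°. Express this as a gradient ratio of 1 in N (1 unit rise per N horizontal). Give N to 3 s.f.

1 in 9.51

1 : N means tan θ = 1/N, so N = 1/tan 6° = 1/0.1051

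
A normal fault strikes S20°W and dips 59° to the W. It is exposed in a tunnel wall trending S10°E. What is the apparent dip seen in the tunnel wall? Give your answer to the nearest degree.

40°

The section lies 30° from the strike.
tan α = tan 59° × sin 30° = 1.6643 × 0.5000 = 0.8321
α = arctan(0.8321) = 39.77°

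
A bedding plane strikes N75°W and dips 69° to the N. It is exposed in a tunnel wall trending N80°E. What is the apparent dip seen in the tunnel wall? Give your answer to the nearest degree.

48°

The section lies 25° from the strike.
tan α = tan 69° × sin 25° = 2.6051 × 0.4226 = 1.1010
α = arctan(1.1010) = 47.75°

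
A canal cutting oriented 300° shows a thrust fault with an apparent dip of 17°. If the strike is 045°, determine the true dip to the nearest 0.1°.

17.6°

The section is 75° from the strike.
tan δ = tan α / sin β = tan 17° / sin 75° = 0.3057 / 0.9659 = 0.3165
true dip = arctan 0.3165 = 17.56°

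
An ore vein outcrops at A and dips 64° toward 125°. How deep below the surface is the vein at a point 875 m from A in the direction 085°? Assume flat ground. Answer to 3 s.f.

The hole lies 40° from the dip direction, so the down-dip offset is 875 × cos 40° = 670.29 m.
Depth = down-dip offset × tan(dip) = 670.29 × tan 64° = 670.29 × 2.0503
Depth = 1374.30 m

1370 m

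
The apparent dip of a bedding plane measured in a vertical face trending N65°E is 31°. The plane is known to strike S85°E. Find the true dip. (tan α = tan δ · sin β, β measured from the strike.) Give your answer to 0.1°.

β = acute angle between strike S85°E and section N65°E = 30°.
tan(true dip) = tan 31° / sin 30° = 1.2017
δ = arctan(1.2017) = 50.23°

50.2°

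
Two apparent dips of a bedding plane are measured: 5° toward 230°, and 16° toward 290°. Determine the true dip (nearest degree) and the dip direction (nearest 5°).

Each apparent-dip line lies in the plane. As unit vectors (x east, y north, z up), v₁ plunges 5°→230° and v₂ plunges 16°→290°.
n = v₁ × v₂ = (-0.205, 0.132, 0.829) (taken with n_z > 0).
Dip δ = arctan(|n_h|/n_z) = arctan(0.244/0.829) = 16.4°.
The horizontal component of n points toward azimuth atan2(n_x, n_y) = 303°, the dip direction.

true dip 16°, dip direction 305°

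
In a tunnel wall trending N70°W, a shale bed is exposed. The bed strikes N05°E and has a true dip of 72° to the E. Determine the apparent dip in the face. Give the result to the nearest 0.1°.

71.4°

The strike is N05°E and the section trends N70°W; the acute angle between them is β = 75°.
tan(apparent dip) = tan 72° · sin 75° = 2.9728
apparent dip = arctan 2.9728 = 71.41°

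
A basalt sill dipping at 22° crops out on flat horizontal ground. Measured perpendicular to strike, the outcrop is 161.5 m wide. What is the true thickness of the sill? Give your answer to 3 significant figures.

60.5 m

True thickness t = w · sin(dip) = 161.5 × sin 22°
t = 161.5 × 0.3746 = 60.499 m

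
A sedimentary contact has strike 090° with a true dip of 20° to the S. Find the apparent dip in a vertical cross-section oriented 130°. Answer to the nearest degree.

13°

The strike is 090° and the section trends 130°; the acute angle between them is β = 40°.
tan(apparent dip) = tan 20° · sin 40° = 0.2340
apparent dip = arctan 0.2340 = 13.17°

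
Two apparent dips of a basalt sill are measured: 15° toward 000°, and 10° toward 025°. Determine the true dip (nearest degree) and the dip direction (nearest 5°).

true dip 17°, dip direction 330°

The two traces are lines in the plane: v₁ = (sin 0°·cos 15°, cos 0°·cos 15°, −sin 15°), v₂ = (sin 25°·cos 10°, cos 25°·cos 10°, −sin 10°).
n = v₁ × v₂ = (-0.063, 0.108, 0.402) (taken with n_z > 0).
tan δ = √(n_x²+n_y²)/n_z = 0.125/0.402, so δ = 17.3°.
Dip direction = azimuth of (n_x, n_y) = atan2(-0.063, 0.108) = 330°.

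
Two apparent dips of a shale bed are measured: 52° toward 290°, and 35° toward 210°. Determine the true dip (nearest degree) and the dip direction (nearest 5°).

Represent each trace as a vector plunging at its apparent dip toward its trend (east-north-up frame): v₁ = (-0.579, 0.211, -0.788), v₂ = (-0.410, -0.709, -0.574).
The plane normal is n = v₁ × v₂ ∝ (-0.680, -0.009, 0.497).
tan δ = √(n_x²+n_y²)/n_z = 0.680/0.497, so δ = 53.9°.
Dip direction = atan2(-0.680, -0.009) = 269° (azimuth of n's horizontal projection).

true dip 54°, dip direction 270°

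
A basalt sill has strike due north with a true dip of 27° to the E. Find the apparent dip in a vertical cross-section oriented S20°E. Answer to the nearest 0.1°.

The section lies 20° from the strike.
tan α = tan 27° × sin 20° = 0.5095 × 0.3420 = 0.1743
apparent dip = arctan 0.1743 = 9.89°

9.9°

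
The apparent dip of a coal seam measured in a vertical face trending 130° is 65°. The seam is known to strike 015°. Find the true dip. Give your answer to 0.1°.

67.1°

β = acute angle between strike 015° and section 130° = 65°.
tan(true dip) = tan 65° / sin 65° = 2.3662
true dip = arctan 2.3662 = 67.09°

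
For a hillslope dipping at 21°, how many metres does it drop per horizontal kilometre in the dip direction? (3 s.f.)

384 m

drop per km = 1000 × tan 21° = 1000 × 0.3839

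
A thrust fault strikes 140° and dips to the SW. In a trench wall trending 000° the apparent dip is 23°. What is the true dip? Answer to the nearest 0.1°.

β = acute angle between strike 140° and section 000° = 40°.
tan δ = tan α / sin β = tan 23° / sin 40° = 0.4245 / 0.6428 = 0.6604
true dip = arctan 0.6604 = 33.44°

33.4°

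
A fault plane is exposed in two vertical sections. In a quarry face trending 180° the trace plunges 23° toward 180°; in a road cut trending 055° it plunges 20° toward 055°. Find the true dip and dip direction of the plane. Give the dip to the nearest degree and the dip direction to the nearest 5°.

Represent each trace as a vector plunging at its apparent dip toward its trend (east-north-up frame): v₁ = (0.000, -0.921, -0.391), v₂ = (0.770, 0.539, -0.342).
n = v₁ × v₂ = (0.525, -0.301, 0.709) (taken with n_z > 0).
True dip = arccos(n_z / |n|) = arccos(0.7603) = 40.5°.
Dip direction = azimuth of (n_x, n_y) = atan2(0.525, -0.301) = 120°.

true dip 41°, dip direction 120°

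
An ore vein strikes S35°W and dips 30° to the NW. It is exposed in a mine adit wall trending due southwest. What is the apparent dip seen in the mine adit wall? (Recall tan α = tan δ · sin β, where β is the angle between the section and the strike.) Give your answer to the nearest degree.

The strike is S35°W and the section trends due southwest; the acute angle between them is β = 10°.
tan α = tan 30° × sin 10° = 0.5774 × 0.1736 = 0.1003
α = arctan(0.1003) = 5.73°

6°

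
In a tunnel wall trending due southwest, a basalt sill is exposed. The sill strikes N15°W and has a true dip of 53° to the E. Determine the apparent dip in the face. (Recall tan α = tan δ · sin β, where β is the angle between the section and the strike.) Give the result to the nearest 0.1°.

49.0°

The strike is N15°W and the section trends due southwest; the acute angle between them is β = 60°.
tan(apparent dip) = tan 53° · sin 60° = 1.1493
α = arctan(1.1493) = 48.97°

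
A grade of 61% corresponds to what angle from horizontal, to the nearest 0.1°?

tan θ = 61/100 = 0.6100
θ = arctan(0.6100) = 31.38°

31.4°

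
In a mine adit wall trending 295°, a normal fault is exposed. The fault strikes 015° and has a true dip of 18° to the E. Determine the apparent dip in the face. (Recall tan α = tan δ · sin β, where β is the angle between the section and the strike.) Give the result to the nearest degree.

The strike is 015° and the section trends 295°; the acute angle between them is β = 80°.
tan α = tan 18° × sin 80° = 0.3249 × 0.9848 = 0.3200
α = arctan(0.3200) = 17.74°

18°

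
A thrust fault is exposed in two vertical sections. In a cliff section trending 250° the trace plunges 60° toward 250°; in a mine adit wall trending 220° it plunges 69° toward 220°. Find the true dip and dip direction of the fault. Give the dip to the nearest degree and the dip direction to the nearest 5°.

true dip 70°, dip direction 200°

The two traces are lines in the plane: v₁ = (sin 250°·cos 60°, cos 250°·cos 60°, −sin 60°), v₂ = (sin 220°·cos 69°, cos 220°·cos 69°, −sin 69°).
Cross product v₁ × v₂ gives the pole to the plane: n ∝ (-0.078, -0.239, 0.090).
tan δ = √(n_x²+n_y²)/n_z = 0.252/0.090, so δ = 70.4°.
Dip direction = atan2(-0.078, -0.239) = 198° (azimuth of n's horizontal projection).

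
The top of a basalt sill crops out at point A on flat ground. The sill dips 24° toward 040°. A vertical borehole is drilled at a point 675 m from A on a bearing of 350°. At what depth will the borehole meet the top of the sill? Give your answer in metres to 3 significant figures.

193 m

The hole lies 50° from the dip direction, so the down-dip offset is 675 × cos 50° = 433.88 m.
Depth = down-dip offset × tan(dip) = 433.88 × tan 24° = 433.88 × 0.4452
Depth = 193.18 m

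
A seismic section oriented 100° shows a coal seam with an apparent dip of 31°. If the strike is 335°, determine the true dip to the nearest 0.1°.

36.3°

The section is 55° from the strike.
tan δ = tan α / sin β = tan 31° / sin 55° = 0.6009 / 0.8192 = 0.7335
δ = arctan(0.7335) = 36.26°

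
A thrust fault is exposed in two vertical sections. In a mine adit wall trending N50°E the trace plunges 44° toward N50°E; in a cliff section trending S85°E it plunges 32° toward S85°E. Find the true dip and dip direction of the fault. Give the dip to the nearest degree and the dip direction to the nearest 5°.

true dip 44°, dip direction 045°

Each apparent-dip line lies in the plane. As unit vectors (x east, y north, z up), v₁ plunges 44°→N50°E and v₂ plunges 32°→S85°E.
Cross product v₁ × v₂ gives the pole to the plane: n ∝ (0.296, 0.295, 0.431).
tan δ = √(n_x²+n_y²)/n_z = 0.418/0.431, so δ = 44.1°.
The horizontal component of n points toward azimuth atan2(n_x, n_y) = 45°, the dip direction.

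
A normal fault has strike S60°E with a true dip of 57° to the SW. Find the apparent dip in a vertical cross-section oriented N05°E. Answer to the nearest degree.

Angle between strike (S60°E) and section (N05°E): β = 65°.
tan α = tan 57° × sin 65° = 1.5399 × 0.9063 = 1.3956
apparent dip = arctan 1.3956 = 54.38°

54°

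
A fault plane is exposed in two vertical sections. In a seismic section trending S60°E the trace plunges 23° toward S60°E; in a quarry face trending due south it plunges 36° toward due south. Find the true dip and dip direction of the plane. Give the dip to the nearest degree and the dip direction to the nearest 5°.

The two traces are lines in the plane: v₁ = (sin 120°·cos 23°, cos 120°·cos 23°, −sin 23°), v₂ = (sin 180°·cos 36°, cos 180°·cos 36°, −sin 36°).
The plane normal is n = v₁ × v₂ ∝ (0.046, -0.469, 0.645).
True dip = arccos(n_z / |n|) = arccos(0.8077) = 36.1°.
Dip direction = atan2(0.046, -0.469) = 174° (azimuth of n's horizontal projection).

true dip 36°, dip direction 175°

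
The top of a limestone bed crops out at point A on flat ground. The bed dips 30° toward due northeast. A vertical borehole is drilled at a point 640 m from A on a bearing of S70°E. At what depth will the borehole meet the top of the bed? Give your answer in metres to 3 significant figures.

156 m

The hole lies 65° from the dip direction, so the down-dip offset is 640 × cos 65° = 270.48 m.
Depth = down-dip offset × tan(dip) = 270.48 × tan 30° = 270.48 × 0.5774
Depth = 156.16 m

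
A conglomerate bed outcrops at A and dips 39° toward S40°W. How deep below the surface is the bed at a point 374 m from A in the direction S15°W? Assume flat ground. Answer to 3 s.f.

274 m

The hole lies 25° from the dip direction, so the down-dip offset is 374 × cos 25° = 338.96 m.
Depth = down-dip offset × tan(dip) = 338.96 × tan 39° = 338.96 × 0.8098
Depth = 274.48 m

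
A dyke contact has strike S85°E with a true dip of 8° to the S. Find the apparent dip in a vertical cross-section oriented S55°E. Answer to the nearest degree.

4°

The strike is S85°E and the section trends S55°E; the acute angle between them is β = 30°.
tan α = tan 8° × sin 30° = 0.1405 × 0.5000 = 0.0703
α = arctan(0.0703) = 4.02°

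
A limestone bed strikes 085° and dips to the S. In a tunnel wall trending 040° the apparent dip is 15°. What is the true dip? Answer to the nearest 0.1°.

20.8°

β = acute angle between strike 085° and section 040° = 45°.
tan δ = tan α / sin β = tan 15° / sin 45° = 0.2679 / 0.7071 = 0.3789
true dip = arctan 0.3789 = 20.75°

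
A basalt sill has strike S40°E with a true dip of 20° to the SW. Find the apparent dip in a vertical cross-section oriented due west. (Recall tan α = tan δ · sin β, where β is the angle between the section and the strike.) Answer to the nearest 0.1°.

Angle between strike (S40°E) and section (due west): β = 50°.
tan α = tan 20° × sin 50° = 0.3640 × 0.7660 = 0.2788
apparent dip = arctan 0.2788 = 15.58°

15.6°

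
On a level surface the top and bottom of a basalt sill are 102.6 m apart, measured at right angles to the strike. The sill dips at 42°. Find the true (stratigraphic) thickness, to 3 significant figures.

68.7 m

True thickness t = w · sin(dip) = 102.6 × sin 42°
t = 102.6 × 0.6691 = 68.653 m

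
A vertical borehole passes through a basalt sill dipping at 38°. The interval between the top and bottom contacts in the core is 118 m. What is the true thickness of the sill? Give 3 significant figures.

93.0 m

True thickness t = h · cos(dip) = 118 × cos 38°
t = 118 × 0.7880 = 92.985 m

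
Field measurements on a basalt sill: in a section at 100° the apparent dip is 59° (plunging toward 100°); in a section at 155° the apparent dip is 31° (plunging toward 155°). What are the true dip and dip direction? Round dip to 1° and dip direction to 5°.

true dip 60°, dip direction 085°

Represent each trace as a vector plunging at its apparent dip toward its trend (east-north-up frame): v₁ = (0.507, -0.089, -0.857), v₂ = (0.362, -0.777, -0.515).
The plane normal is n = v₁ × v₂ ∝ (0.620, 0.049, 0.362).
tan δ = √(n_x²+n_y²)/n_z = 0.622/0.362, so δ = 59.8°.
Dip direction = atan2(0.620, 0.049) = 85° (azimuth of n's horizontal projection).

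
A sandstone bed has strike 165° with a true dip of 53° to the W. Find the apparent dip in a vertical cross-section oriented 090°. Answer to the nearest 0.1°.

52.0°

The section lies 75° from the strike.
tan α = tan 53° × sin 75° = 1.3270 × 0.9659 = 1.2818
apparent dip = arctan 1.2818 = 52.04°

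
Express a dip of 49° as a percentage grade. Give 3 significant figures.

grade % = 100 × tan 49° = 100 × 1.1504

115%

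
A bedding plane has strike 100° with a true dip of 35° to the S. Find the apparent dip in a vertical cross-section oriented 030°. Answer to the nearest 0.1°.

33.3°

Angle between strike (100°) and section (030°): β = 70°.
tan α = tan 35° × sin 70° = 0.7002 × 0.9397 = 0.6580
apparent dip = arctan 0.6580 = 33.34°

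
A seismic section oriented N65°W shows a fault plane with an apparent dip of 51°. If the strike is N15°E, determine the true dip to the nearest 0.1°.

51.4°

The section is 80° from the strike.
tan δ = tan α / sin β = tan 51° / sin 80° = 1.2349 / 0.9848 = 1.2539
δ = arctan(1.2539) = 51.43°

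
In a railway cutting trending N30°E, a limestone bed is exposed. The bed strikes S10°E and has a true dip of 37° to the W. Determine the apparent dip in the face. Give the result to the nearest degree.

26°

The section lies 40° from the strike.
tan α = tan 37° × sin 40° = 0.7536 × 0.6428 = 0.4844
α = arctan(0.4844) = 25.84°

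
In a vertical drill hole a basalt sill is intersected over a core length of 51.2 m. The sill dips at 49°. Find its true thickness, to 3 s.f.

33.6 m

True thickness t = h · cos(dip) = 51.2 × cos 49°
t = 51.2 × 0.6561 = 33.590 m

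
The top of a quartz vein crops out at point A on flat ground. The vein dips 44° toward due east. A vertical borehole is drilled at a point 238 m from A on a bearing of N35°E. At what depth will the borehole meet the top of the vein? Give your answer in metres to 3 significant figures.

132 m

The hole lies 55° from the dip direction, so the down-dip offset is 238 × cos 55° = 136.51 m.
Depth = down-dip offset × tan(dip) = 136.51 × tan 44° = 136.51 × 0.9657
Depth = 131.83 m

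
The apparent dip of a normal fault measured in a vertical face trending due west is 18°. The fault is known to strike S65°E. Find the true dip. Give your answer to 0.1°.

37.6°

β = acute angle between strike S65°E and section due west = 25°.
tan(true dip) = tan 18° / sin 25° = 0.7688
true dip = arctan 0.7688 = 37.55°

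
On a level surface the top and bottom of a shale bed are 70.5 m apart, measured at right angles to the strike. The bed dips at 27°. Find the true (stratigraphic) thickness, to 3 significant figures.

True thickness t = w · sin(dip) = 70.5 × sin 27°
t = 70.5 × 0.4540 = 32.006 m

32.0 m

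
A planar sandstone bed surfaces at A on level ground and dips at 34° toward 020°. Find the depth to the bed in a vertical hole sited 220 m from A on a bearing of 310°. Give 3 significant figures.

50.8 m

The hole lies 70° from the dip direction, so the down-dip offset is 220 × cos 70° = 75.24 m.
Depth = down-dip offset × tan(dip) = 75.24 × tan 34° = 75.24 × 0.6745
Depth = 50.75 m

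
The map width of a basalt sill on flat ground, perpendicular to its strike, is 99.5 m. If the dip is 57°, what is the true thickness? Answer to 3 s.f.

83.4 m

True thickness t = w · sin(dip) = 99.5 × sin 57°
t = 99.5 × 0.8387 = 83.448 m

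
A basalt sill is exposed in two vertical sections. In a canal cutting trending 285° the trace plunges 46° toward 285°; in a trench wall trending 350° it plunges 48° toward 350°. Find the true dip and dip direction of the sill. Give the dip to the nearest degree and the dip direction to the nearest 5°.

true dip 52°, dip direction 320°

Represent each trace as a vector plunging at its apparent dip toward its trend (east-north-up frame): v₁ = (-0.671, 0.180, -0.719), v₂ = (-0.116, 0.659, -0.743).
Cross product v₁ × v₂ gives the pole to the plane: n ∝ (-0.340, 0.415, 0.421).
Dip δ = arctan(|n_h|/n_z) = arctan(0.537/0.421) = 51.9°.
Dip direction = azimuth of (n_x, n_y) = atan2(-0.340, 0.415) = 321°.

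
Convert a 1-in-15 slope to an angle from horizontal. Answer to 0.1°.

tan θ = 1/15 = 0.0667
θ = arctan(0.0667) = 3.81°

3.8°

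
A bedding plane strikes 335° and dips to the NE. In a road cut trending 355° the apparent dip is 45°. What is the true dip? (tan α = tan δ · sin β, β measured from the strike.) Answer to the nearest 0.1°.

71.1°

β = acute angle between strike 335° and section 355° = 20°.
tan(true dip) = tan 45° / sin 20° = 2.9238
δ = arctan(2.9238) = 71.12°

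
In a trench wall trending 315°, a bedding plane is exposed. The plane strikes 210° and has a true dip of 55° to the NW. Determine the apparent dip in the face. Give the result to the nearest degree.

The section lies 75° from the strike.
tan(apparent dip) = tan 55° · sin 75° = 1.3795
apparent dip = arctan 1.3795 = 54.06°

54°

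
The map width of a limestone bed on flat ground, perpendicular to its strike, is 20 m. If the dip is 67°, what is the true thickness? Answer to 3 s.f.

18.4 m

True thickness t = w · sin(dip) = 20 × sin 67°
t = 20 × 0.9205 = 18.410 m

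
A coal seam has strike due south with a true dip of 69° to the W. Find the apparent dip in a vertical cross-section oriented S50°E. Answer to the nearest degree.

63°

Angle between strike (due south) and section (S50°E): β = 50°.
tan(apparent dip) = tan 69° · sin 50° = 1.9956
α = arctan(1.9956) = 63.38°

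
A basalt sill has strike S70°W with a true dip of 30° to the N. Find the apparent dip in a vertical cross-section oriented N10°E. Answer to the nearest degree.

27°

The strike is S70°W and the section trends N10°E; the acute angle between them is β = 60°.
tan α = tan 30° × sin 60° = 0.5774 × 0.8660 = 0.5000
α = arctan(0.5000) = 26.57°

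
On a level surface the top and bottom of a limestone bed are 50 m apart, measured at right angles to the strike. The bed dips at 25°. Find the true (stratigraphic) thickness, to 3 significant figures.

True thickness t = w · sin(dip) = 50 × sin 25°
t = 50 × 0.4226 = 21.131 m

21.1 m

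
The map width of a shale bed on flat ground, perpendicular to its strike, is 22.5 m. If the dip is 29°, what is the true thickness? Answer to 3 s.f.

10.9 m

True thickness t = w · sin(dip) = 22.5 × sin 29°
t = 22.5 × 0.4848 = 10.908 m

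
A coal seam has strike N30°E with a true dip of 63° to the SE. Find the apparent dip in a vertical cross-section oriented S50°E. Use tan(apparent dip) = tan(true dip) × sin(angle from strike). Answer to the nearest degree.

The section lies 80° from the strike.
tan(apparent dip) = tan 63° · sin 80° = 1.9328
apparent dip = arctan 1.9328 = 62.64°

63°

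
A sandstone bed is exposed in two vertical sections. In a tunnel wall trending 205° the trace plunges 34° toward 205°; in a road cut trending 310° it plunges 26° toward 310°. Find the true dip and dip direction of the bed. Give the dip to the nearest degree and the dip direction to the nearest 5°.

Represent each trace as a vector plunging at its apparent dip toward its trend (east-north-up frame): v₁ = (-0.350, -0.751, -0.559), v₂ = (-0.689, 0.578, -0.438).
The plane normal is n = v₁ × v₂ ∝ (-0.652, -0.231, 0.720).
Dip δ = arctan(|n_h|/n_z) = arctan(0.692/0.720) = 43.9°.
Dip direction = azimuth of (n_x, n_y) = atan2(-0.652, -0.231) = 250°.

true dip 44°, dip direction 250°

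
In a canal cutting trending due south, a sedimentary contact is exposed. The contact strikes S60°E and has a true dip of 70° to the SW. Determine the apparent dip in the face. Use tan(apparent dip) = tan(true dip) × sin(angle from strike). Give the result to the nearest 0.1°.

67.2°

Angle between strike (S60°E) and section (due south): β = 60°.
tan(apparent dip) = tan 70° · sin 60° = 2.3794
α = arctan(2.3794) = 67.20°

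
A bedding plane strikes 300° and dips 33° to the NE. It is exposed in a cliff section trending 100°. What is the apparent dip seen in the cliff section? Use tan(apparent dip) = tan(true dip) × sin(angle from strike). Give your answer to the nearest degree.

13°

The strike is 300° and the section trends 100°; the acute angle between them is β = 20°.
tan α = tan 33° × sin 20° = 0.6494 × 0.3420 = 0.2221
apparent dip = arctan 0.2221 = 12.52°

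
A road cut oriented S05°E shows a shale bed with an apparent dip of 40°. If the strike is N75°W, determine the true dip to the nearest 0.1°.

41.8°

The section is 70° from the strike.
tan(true dip) = tan 40° / sin 70° = 0.8930
δ = arctan(0.8930) = 41.76°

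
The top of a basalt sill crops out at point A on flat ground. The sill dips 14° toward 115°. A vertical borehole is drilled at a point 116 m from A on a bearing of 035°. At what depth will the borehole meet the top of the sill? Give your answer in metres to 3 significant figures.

The hole lies 80° from the dip direction, so the down-dip offset is 116 × cos 80° = 20.14 m.
Depth = down-dip offset × tan(dip) = 20.14 × tan 14° = 20.14 × 0.2493
Depth = 5.02 m

5.02 m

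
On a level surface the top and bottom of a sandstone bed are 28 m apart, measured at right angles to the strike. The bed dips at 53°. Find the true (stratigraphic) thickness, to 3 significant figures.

22.4 m

True thickness t = w · sin(dip) = 28 × sin 53°
t = 28 × 0.7986 = 22.362 m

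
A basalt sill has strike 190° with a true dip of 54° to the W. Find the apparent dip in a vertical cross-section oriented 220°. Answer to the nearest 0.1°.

34.5°

Angle between strike (190°) and section (220°): β = 30°.
tan α = tan 54° × sin 30° = 1.3764 × 0.5000 = 0.6882
α = arctan(0.6882) = 34.54°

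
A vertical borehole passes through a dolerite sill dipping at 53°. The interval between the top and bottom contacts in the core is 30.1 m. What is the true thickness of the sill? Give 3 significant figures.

True thickness t = h · cos(dip) = 30.1 × cos 53°
t = 30.1 × 0.6018 = 18.115 m

18.1 m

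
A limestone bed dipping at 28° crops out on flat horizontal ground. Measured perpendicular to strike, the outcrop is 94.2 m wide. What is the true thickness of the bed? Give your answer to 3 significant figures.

True thickness t = w · sin(dip) = 94.2 × sin 28°
t = 94.2 × 0.4695 = 44.224 m

44.2 m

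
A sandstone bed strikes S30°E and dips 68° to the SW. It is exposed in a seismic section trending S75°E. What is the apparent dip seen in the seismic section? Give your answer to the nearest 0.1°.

Angle between strike (S30°E) and section (S75°E): β = 45°.
tan(apparent dip) = tan 68° · sin 45° = 1.7502
apparent dip = arctan 1.7502 = 60.26°

60.3°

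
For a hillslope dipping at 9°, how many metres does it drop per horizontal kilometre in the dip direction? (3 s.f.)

158 m

drop per km = 1000 × tan 9° = 1000 × 0.1584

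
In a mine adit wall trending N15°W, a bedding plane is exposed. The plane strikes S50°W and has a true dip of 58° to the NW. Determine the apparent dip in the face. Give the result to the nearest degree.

The section lies 65° from the strike.
tan(apparent dip) = tan 58° · sin 65° = 1.4504
α = arctan(1.4504) = 55.42°

55°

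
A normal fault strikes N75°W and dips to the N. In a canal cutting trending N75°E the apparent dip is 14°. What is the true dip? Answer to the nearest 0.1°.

β = acute angle between strike N75°W and section N75°E = 30°.
tan(true dip) = tan 14° / sin 30° = 0.4987
true dip = arctan 0.4987 = 26.50°

26.5°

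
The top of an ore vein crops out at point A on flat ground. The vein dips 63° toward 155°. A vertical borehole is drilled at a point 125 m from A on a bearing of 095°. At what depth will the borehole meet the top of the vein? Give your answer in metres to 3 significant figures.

The hole lies 60° from the dip direction, so the down-dip offset is 125 × cos 60° = 62.50 m.
Depth = down-dip offset × tan(dip) = 62.50 × tan 63° = 62.50 × 1.9626
Depth = 122.66 m

123 m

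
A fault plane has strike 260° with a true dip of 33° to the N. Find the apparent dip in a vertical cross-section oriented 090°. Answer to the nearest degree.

6°

Angle between strike (260°) and section (090°): β = 10°.
tan(apparent dip) = tan 33° · sin 10° = 0.1128
α = arctan(0.1128) = 6.43°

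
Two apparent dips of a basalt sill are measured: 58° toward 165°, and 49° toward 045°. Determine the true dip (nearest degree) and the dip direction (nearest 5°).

true dip 70°, dip direction 110°

Each apparent-dip line lies in the plane. As unit vectors (x east, y north, z up), v₁ plunges 58°→165° and v₂ plunges 49°→045°.
n = v₁ × v₂ = (0.780, -0.290, 0.301) (taken with n_z > 0).
tan δ = √(n_x²+n_y²)/n_z = 0.832/0.301, so δ = 70.1°.
Dip direction = atan2(0.780, -0.290) = 110° (azimuth of n's horizontal projection).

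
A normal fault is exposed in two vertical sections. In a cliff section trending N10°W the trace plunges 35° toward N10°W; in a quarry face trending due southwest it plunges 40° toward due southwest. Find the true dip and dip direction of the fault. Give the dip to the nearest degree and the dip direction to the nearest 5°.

The two traces are lines in the plane: v₁ = (sin 350°·cos 35°, cos 350°·cos 35°, −sin 35°), v₂ = (sin 225°·cos 40°, cos 225°·cos 40°, −sin 40°).
n = v₁ × v₂ = (-0.829, 0.219, 0.514) (taken with n_z > 0).
tan δ = √(n_x²+n_y²)/n_z = 0.858/0.514, so δ = 59.1°.
The horizontal component of n points toward azimuth atan2(n_x, n_y) = 285°, the dip direction.

true dip 59°, dip direction 285°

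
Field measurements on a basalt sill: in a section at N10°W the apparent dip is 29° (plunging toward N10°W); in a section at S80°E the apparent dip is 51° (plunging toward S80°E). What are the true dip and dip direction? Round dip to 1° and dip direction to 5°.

true dip 58°, dip direction 060°

Each apparent-dip line lies in the plane. As unit vectors (x east, y north, z up), v₁ plunges 29°→N10°W and v₂ plunges 51°→S80°E.
The plane normal is n = v₁ × v₂ ∝ (0.722, 0.418, 0.517).
True dip = arccos(n_z / |n|) = arccos(0.5267) = 58.2°.
The horizontal component of n points toward azimuth atan2(n_x, n_y) = 60°, the dip direction.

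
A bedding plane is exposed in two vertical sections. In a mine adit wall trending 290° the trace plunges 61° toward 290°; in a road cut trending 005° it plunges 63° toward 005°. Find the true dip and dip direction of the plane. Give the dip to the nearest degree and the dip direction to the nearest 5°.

true dip 67°, dip direction 330°

Represent each trace as a vector plunging at its apparent dip toward its trend (east-north-up frame): v₁ = (-0.456, 0.166, -0.875), v₂ = (0.040, 0.452, -0.891).
Cross product v₁ × v₂ gives the pole to the plane: n ∝ (-0.248, 0.441, 0.213).
Dip δ = arctan(|n_h|/n_z) = arctan(0.505/0.213) = 67.2°.
Dip direction = atan2(-0.248, 0.441) = 331° (azimuth of n's horizontal projection).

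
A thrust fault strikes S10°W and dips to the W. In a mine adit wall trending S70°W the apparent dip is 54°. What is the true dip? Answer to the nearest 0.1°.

The section is 60° from the strike.
tan δ = tan α / sin β = tan 54° / sin 60° = 1.3764 / 0.8660 = 1.5893
true dip = arctan 1.5893 = 57.82°

57.8°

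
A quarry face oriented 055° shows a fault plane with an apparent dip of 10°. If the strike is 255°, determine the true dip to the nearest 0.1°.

27.3°

β = acute angle between strike 255° and section 055° = 20°.
tan(true dip) = tan 10° / sin 20° = 0.5155
true dip = arctan 0.5155 = 27.27°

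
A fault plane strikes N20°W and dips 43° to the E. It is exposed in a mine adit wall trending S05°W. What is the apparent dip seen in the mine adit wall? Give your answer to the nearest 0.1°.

The section lies 25° from the strike.
tan α = tan 43° × sin 25° = 0.9325 × 0.4226 = 0.3941
apparent dip = arctan 0.3941 = 21.51°

21.5°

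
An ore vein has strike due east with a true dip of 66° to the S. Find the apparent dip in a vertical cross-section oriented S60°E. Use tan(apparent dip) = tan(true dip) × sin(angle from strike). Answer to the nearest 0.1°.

48.3°

The section lies 30° from the strike.
tan(apparent dip) = tan 66° · sin 30° = 1.1230
α = arctan(1.1230) = 48.32°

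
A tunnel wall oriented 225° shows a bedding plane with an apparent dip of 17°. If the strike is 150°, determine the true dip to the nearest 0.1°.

The section is 75° from the strike.
tan δ = tan α / sin β = tan 17° / sin 75° = 0.3057 / 0.9659 = 0.3165
δ = arctan(0.3165) = 17.56°

17.6°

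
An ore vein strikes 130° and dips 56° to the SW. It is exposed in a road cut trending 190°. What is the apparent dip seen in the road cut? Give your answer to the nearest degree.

52°

Angle between strike (130°) and section (190°): β = 60°.
tan α = tan 56° × sin 60° = 1.4826 × 0.8660 = 1.2839
α = arctan(1.2839) = 52.09°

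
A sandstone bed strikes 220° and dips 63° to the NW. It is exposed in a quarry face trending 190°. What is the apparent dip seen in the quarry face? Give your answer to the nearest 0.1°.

44.5°

The section lies 30° from the strike.
tan(apparent dip) = tan 63° · sin 30° = 0.9813
apparent dip = arctan 0.9813 = 44.46°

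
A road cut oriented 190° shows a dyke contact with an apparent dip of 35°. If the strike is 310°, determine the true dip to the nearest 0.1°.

39.0°

β = acute angle between strike 310° and section 190° = 60°.
tan(true dip) = tan 35° / sin 60° = 0.8085
δ = arctan(0.8085) = 38.96°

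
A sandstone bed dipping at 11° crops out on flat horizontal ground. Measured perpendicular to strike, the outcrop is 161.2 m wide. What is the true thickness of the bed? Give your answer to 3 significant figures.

True thickness t = w · sin(dip) = 161.2 × sin 11°
t = 161.2 × 0.1908 = 30.758 m

30.8 m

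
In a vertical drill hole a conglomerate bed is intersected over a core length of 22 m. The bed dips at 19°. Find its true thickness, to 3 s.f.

True thickness t = h · cos(dip) = 22 × cos 19°
t = 22 × 0.9455 = 20.801 m

20.8 m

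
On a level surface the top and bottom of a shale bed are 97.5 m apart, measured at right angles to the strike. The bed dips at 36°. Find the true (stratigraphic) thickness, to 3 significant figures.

57.3 m

True thickness t = w · sin(dip) = 97.5 × sin 36°
t = 97.5 × 0.5878 = 57.309 m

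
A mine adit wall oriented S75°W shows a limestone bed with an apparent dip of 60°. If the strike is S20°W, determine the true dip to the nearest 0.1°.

64.7°

The section is 55° from the strike.
tan δ = tan α / sin β = tan 60° / sin 55° = 1.7321 / 0.8192 = 2.1144
δ = arctan(2.1144) = 64.69°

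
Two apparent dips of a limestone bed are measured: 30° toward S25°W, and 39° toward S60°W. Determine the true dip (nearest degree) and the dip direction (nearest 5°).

Each apparent-dip line lies in the plane. As unit vectors (x east, y north, z up), v₁ plunges 30°→S25°W and v₂ plunges 39°→S60°W.
The plane normal is n = v₁ × v₂ ∝ (-0.300, -0.106, 0.386).
Dip δ = arctan(|n_h|/n_z) = arctan(0.318/0.386) = 39.5°.
The horizontal component of n points toward azimuth atan2(n_x, n_y) = 250°, the dip direction.

true dip 39°, dip direction 250°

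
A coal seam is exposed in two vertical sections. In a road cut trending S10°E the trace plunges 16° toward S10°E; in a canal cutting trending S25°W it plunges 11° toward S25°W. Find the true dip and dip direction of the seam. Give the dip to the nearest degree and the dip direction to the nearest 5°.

The two traces are lines in the plane: v₁ = (sin 170°·cos 16°, cos 170°·cos 16°, −sin 16°), v₂ = (sin 205°·cos 11°, cos 205°·cos 11°, −sin 11°).
The plane normal is n = v₁ × v₂ ∝ (0.065, -0.146, 0.541).
Dip δ = arctan(|n_h|/n_z) = arctan(0.160/0.541) = 16.5°.
Dip direction = azimuth of (n_x, n_y) = atan2(0.065, -0.146) = 156°.

true dip 16°, dip direction 155°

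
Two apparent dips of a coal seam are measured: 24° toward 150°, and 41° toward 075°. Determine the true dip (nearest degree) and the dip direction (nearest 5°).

Represent each trace as a vector plunging at its apparent dip toward its trend (east-north-up frame): v₁ = (0.457, -0.791, -0.407), v₂ = (0.729, 0.195, -0.656).
Cross product v₁ × v₂ gives the pole to the plane: n ∝ (0.598, 0.003, 0.666).
Dip δ = arctan(|n_h|/n_z) = arctan(0.599/0.666) = 41.9°.
The horizontal component of n points toward azimuth atan2(n_x, n_y) = 90°, the dip direction.

true dip 42°, dip direction 090°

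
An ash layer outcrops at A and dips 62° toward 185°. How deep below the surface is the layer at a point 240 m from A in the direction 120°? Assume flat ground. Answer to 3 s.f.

The hole lies 65° from the dip direction, so the down-dip offset is 240 × cos 65° = 101.43 m.
Depth = down-dip offset × tan(dip) = 101.43 × tan 62° = 101.43 × 1.8807
Depth = 190.76 m

191 m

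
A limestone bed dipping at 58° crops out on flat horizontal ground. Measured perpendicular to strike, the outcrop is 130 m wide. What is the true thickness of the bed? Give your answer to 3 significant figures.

True thickness t = w · sin(dip) = 130 × sin 58°
t = 130 × 0.8480 = 110.246 m

110 m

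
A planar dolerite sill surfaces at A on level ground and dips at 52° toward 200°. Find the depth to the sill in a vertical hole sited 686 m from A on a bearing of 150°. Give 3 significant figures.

The hole lies 50° from the dip direction, so the down-dip offset is 686 × cos 50° = 440.95 m.
Depth = down-dip offset × tan(dip) = 440.95 × tan 52° = 440.95 × 1.2799
Depth = 564.39 m

564 m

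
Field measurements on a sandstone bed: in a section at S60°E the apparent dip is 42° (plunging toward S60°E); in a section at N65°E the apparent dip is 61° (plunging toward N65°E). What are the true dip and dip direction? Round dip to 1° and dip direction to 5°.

true dip 61°, dip direction 060°

The two traces are lines in the plane: v₁ = (sin 120°·cos 42°, cos 120°·cos 42°, −sin 42°), v₂ = (sin 65°·cos 61°, cos 65°·cos 61°, −sin 61°).
The plane normal is n = v₁ × v₂ ∝ (0.462, 0.269, 0.295).
Dip δ = arctan(|n_h|/n_z) = arctan(0.535/0.295) = 61.1°.
Dip direction = atan2(0.462, 0.269) = 60° (azimuth of n's horizontal projection).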